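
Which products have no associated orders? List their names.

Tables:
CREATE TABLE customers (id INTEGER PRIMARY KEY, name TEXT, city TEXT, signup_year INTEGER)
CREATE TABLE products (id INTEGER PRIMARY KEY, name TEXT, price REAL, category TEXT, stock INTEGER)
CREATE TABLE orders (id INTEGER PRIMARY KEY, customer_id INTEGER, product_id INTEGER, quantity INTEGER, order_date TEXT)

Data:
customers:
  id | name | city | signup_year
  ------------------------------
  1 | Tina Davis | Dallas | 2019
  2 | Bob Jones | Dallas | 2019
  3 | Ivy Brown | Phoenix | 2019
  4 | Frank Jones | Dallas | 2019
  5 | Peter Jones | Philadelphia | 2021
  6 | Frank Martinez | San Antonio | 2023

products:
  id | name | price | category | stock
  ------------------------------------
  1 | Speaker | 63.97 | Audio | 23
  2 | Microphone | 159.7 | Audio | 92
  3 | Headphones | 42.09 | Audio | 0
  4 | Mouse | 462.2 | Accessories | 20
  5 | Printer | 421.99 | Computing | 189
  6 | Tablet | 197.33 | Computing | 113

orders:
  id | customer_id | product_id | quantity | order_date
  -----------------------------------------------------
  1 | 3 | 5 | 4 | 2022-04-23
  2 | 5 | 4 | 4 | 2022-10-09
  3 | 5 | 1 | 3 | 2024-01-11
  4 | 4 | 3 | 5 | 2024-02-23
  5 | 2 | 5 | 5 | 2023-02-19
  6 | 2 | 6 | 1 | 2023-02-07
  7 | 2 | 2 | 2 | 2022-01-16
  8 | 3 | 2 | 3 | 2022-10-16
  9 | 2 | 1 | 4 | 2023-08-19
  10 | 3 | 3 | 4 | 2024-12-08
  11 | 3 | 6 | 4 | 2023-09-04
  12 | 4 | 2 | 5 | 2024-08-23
SELECT p.name FROM products p LEFT JOIN orders c ON c.product_id = p.id WHERE c.id IS NULL

Execution result:
(no rows)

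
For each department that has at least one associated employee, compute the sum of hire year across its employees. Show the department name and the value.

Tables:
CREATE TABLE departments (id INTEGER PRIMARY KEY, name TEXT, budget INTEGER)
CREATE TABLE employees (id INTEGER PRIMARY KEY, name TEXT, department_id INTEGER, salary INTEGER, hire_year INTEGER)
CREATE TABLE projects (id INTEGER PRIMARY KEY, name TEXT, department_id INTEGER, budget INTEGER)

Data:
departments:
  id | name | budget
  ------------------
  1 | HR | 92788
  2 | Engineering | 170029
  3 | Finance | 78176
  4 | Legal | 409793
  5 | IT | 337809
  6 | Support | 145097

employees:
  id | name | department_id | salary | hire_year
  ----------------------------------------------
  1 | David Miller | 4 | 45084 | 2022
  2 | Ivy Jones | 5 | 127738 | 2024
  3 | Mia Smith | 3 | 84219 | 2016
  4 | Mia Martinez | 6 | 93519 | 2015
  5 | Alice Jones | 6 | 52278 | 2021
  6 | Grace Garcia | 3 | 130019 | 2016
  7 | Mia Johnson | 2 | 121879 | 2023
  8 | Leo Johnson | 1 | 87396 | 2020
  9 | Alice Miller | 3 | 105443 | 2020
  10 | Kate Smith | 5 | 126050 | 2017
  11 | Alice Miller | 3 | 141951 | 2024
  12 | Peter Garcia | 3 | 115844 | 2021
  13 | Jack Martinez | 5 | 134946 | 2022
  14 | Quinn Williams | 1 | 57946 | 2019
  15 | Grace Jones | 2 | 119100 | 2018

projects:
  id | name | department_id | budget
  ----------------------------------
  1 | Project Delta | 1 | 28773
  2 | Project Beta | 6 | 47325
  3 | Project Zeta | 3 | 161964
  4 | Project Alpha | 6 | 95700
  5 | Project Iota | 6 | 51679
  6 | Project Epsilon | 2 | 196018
SELECT p.name, SUM(c.hire_year) AS sum_hire_year FROM employees c JOIN departments p ON c.department_id = p.id GROUP BY p.id, p.name

Execution result:
name | sum_hire_year
HR | 4039
Engineering | 4041
Finance | 10097
Legal | 2022
IT | 6063
Support | 4036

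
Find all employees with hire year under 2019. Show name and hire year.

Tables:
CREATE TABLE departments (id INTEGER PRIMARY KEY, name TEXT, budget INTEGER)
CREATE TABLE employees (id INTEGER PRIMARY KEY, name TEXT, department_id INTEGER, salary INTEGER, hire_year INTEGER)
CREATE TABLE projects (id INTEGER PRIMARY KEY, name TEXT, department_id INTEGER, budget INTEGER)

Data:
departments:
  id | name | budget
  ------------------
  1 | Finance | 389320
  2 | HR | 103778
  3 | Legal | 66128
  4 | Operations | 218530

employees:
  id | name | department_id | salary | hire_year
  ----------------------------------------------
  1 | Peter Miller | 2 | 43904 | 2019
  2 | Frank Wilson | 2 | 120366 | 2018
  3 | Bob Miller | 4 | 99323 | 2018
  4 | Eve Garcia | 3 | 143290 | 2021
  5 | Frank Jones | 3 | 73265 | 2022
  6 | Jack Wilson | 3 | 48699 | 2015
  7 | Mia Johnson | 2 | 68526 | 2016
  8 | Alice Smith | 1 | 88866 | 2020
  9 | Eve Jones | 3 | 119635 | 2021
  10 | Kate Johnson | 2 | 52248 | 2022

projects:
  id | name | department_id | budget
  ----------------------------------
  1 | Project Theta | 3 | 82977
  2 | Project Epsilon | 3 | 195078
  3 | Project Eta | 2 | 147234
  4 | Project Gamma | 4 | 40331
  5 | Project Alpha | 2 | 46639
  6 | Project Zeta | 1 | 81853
SELECT name, hire_year FROM employees WHERE hire_year < 2019

Execution result:
name | hire_year
Frank Wilson | 2018
Bob Miller | 2018
Jack Wilson | 2015
Mia Johnson | 2016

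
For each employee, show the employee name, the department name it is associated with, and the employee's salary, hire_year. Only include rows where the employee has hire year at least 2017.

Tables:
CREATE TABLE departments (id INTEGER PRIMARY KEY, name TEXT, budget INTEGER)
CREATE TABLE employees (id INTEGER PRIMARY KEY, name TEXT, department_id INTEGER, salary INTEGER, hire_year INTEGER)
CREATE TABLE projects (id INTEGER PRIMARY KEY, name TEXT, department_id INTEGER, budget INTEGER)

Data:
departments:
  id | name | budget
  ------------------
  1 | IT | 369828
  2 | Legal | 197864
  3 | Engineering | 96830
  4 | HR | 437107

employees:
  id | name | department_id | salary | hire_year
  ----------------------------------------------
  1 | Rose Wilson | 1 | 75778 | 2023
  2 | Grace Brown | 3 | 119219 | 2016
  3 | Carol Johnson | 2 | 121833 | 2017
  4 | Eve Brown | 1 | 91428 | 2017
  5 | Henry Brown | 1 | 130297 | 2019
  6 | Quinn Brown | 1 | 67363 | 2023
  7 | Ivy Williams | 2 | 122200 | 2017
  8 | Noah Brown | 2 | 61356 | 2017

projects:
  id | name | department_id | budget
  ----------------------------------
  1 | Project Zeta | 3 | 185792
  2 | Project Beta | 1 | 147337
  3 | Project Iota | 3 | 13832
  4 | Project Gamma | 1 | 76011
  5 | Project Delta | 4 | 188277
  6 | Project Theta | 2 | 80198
SELECT c.name, p.name AS department, c.salary, c.hire_year FROM employees c JOIN departments p ON c.department_id = p.id WHERE c.hire_year >= 2017

Execution result:
name | department | salary | hire_year
Rose Wilson | IT | 75778 | 2023
Carol Johnson | Legal | 121833 | 2017
Eve Brown | IT | 91428 | 2017
Henry Brown | IT | 130297 | 2019
Quinn Brown | IT | 67363 | 2023
Ivy Williams | Legal | 122200 | 2017
Noah Brown | Legal | 61356 | 2017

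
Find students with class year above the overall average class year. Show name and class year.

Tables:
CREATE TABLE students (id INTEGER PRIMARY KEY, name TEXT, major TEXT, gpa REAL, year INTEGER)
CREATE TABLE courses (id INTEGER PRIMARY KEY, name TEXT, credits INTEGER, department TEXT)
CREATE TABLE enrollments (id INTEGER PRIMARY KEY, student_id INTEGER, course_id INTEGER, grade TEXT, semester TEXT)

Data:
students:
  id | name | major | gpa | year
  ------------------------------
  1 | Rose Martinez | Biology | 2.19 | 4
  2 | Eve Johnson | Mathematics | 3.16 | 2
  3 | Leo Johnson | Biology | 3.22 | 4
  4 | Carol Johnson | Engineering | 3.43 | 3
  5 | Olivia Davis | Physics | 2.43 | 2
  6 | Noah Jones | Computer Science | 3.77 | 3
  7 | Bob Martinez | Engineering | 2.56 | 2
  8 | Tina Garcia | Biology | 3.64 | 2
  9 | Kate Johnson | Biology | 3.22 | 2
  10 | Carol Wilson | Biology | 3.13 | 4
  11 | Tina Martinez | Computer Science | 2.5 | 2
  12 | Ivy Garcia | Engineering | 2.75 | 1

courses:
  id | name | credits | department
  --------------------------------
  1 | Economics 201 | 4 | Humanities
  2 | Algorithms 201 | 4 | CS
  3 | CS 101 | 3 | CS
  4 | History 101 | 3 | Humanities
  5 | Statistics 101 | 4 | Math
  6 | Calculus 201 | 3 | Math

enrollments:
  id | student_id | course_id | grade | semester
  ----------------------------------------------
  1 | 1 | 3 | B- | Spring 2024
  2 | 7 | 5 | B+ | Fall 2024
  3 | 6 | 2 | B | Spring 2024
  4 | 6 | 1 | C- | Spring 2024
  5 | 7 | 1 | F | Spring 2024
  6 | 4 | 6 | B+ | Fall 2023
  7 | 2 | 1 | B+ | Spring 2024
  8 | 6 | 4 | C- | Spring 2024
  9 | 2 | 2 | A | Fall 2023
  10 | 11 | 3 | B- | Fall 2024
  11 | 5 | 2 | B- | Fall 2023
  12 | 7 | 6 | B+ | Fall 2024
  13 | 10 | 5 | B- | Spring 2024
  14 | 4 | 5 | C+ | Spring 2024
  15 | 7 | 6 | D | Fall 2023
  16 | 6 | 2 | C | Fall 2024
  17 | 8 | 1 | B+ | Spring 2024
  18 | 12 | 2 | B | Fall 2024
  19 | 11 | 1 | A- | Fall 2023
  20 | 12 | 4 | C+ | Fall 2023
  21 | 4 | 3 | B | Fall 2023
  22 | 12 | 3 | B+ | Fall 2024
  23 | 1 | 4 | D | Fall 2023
SELECT name, year FROM students WHERE year > (SELECT AVG(year) FROM students)

Execution result:
name | year
Rose Martinez | 4
Leo Johnson | 4
Carol Johnson | 3
Noah Jones | 3
Carol Wilson | 4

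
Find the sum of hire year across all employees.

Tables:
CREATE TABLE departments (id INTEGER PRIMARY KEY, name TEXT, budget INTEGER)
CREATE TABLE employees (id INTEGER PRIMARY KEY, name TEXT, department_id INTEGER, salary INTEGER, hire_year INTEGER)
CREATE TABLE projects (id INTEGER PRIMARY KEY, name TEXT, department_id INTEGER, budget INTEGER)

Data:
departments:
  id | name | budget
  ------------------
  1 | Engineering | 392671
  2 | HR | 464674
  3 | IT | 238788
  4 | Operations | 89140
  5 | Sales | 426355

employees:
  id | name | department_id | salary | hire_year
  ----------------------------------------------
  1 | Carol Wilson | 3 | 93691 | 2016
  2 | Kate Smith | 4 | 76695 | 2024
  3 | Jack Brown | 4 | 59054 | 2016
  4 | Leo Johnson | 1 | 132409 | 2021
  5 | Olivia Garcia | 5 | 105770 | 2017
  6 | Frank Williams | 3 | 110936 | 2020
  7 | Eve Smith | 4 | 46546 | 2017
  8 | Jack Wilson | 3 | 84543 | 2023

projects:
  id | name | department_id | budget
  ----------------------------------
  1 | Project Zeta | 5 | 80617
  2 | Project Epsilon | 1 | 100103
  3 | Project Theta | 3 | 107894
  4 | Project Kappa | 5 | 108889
SELECT SUM(hire_year) FROM employees

Execution result:
16154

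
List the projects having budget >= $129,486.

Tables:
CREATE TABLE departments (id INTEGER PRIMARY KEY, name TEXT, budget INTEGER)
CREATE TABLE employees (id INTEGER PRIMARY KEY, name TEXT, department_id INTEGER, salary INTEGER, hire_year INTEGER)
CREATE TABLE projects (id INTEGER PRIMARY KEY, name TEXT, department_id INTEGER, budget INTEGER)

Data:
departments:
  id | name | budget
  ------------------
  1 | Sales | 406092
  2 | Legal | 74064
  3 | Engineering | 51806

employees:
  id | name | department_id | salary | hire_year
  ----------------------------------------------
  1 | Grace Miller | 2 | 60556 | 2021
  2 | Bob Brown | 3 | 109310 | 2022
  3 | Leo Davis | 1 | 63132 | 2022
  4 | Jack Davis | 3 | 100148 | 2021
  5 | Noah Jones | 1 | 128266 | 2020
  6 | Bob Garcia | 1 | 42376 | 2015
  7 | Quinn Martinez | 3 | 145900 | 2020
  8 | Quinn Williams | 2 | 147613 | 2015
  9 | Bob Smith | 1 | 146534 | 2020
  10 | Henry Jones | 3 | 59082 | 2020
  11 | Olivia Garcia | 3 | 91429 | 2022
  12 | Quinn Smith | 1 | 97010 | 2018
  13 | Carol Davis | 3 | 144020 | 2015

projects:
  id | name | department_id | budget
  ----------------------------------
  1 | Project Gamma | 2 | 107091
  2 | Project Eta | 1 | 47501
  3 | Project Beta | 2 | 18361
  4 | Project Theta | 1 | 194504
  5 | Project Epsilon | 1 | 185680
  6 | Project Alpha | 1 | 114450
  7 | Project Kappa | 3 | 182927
SELECT name, budget FROM projects WHERE budget >= 129486

Execution result:
name | budget
Project Theta | 194504
Project Epsilon | 185680
Project Kappa | 182927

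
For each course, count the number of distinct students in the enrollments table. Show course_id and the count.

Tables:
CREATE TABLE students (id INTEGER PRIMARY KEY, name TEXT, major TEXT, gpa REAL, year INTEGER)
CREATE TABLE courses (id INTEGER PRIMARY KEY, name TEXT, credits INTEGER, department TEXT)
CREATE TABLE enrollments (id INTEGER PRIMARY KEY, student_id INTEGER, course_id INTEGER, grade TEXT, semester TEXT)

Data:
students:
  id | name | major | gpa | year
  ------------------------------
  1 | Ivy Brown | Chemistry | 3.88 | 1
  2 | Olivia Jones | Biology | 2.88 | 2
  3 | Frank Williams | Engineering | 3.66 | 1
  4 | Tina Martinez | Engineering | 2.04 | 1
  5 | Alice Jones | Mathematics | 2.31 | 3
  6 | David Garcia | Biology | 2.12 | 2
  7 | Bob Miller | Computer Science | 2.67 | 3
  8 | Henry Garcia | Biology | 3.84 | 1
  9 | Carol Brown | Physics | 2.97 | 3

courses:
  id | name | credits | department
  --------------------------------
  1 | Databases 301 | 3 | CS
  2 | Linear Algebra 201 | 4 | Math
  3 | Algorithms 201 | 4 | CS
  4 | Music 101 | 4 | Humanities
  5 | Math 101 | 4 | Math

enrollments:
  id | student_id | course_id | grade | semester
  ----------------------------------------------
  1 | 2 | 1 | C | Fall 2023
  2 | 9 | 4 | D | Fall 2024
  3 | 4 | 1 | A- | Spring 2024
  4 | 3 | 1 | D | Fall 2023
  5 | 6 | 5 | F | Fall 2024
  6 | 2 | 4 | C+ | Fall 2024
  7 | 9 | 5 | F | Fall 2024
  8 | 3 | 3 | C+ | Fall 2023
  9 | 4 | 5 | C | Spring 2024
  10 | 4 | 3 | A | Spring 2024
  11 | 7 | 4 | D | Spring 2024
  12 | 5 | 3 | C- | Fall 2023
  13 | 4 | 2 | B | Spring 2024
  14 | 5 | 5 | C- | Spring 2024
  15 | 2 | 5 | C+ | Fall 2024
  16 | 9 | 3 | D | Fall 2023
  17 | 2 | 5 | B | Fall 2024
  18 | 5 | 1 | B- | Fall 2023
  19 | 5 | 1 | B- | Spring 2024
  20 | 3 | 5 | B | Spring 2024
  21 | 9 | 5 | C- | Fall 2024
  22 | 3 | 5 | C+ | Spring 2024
SELECT course_id, COUNT(DISTINCT student_id) AS distinct_student_count FROM enrollments GROUP BY course_id

Execution result:
course_id | distinct_student_count
1 | 4
2 | 1
3 | 4
4 | 3
5 | 6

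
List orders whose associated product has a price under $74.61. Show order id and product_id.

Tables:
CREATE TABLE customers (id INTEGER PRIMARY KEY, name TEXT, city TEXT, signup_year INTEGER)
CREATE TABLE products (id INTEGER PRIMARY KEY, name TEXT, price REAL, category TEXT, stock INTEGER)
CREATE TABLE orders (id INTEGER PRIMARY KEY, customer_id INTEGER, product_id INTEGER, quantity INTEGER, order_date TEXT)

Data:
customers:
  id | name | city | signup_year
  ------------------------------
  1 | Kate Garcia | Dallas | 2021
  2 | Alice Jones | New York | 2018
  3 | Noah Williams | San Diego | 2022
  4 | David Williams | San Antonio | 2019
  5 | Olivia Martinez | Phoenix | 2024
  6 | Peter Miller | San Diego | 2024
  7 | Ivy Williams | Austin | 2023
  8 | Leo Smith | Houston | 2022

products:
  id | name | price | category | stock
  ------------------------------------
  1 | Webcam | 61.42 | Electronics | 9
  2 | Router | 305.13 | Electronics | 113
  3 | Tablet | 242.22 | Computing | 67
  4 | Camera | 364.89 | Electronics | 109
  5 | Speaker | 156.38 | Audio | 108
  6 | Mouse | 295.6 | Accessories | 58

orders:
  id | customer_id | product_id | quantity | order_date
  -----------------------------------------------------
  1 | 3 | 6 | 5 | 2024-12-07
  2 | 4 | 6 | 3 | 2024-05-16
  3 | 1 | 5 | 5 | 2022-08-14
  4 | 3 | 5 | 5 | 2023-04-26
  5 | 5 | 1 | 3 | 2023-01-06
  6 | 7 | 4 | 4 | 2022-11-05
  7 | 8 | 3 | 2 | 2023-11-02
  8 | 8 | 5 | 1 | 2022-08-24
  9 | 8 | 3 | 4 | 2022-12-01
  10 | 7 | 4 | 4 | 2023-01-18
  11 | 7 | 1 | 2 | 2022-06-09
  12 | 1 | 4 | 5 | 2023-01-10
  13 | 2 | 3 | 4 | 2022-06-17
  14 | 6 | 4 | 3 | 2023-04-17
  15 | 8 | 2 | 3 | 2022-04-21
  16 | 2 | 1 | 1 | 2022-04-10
SELECT id, product_id FROM orders WHERE product_id IN (SELECT id FROM products WHERE price < 74.61)

Execution result:
id | product_id
5 | 1
11 | 1
16 | 1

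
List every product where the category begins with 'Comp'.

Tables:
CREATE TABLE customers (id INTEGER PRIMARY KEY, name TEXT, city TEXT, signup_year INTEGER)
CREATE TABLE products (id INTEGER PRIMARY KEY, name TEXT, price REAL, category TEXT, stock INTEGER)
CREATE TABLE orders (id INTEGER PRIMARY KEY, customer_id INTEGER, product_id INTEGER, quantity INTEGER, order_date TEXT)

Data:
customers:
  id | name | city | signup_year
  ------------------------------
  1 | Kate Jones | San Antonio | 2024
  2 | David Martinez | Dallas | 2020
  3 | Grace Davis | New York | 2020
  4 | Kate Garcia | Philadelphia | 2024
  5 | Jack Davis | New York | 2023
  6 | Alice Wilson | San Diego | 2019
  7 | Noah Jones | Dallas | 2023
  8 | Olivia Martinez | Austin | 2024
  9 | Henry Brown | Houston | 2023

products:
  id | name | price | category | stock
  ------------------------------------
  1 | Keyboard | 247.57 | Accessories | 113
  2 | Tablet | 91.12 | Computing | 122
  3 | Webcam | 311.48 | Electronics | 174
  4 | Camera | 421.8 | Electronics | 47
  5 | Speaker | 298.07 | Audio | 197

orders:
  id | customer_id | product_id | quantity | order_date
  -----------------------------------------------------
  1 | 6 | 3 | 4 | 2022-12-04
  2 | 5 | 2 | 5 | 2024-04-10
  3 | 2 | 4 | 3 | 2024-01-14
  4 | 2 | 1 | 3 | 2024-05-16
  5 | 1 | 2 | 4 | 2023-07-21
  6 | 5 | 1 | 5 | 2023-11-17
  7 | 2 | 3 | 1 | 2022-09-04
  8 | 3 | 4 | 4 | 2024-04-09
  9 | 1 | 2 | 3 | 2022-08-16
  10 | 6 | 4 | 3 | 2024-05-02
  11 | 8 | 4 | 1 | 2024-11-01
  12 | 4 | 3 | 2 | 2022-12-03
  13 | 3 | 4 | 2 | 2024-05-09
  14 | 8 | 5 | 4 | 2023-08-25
SELECT name, category FROM products WHERE category LIKE 'Comp%'

Execution result:
name | category
Tablet | Computing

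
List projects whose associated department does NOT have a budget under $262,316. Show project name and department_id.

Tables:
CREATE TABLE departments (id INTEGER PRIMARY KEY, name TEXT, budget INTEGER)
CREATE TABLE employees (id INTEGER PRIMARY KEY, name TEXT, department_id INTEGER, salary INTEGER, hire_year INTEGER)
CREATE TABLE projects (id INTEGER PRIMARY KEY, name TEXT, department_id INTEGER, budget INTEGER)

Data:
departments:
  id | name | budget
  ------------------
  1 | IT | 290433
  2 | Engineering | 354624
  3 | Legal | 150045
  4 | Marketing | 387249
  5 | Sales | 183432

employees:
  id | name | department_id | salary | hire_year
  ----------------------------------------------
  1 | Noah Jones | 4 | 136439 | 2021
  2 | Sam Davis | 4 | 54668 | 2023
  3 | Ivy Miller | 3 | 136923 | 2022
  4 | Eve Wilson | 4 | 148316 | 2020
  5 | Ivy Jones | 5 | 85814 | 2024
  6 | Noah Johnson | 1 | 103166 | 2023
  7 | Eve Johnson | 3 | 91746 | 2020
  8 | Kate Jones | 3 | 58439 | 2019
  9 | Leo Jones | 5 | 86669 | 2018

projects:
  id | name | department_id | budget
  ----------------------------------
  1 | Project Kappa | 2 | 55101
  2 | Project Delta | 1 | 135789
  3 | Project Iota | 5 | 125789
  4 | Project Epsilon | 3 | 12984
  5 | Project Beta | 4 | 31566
SELECT name, department_id FROM projects WHERE department_id NOT IN (SELECT id FROM departments WHERE budget < 262316)

Execution result:
name | department_id
Project Kappa | 2
Project Delta | 1
Project Beta | 4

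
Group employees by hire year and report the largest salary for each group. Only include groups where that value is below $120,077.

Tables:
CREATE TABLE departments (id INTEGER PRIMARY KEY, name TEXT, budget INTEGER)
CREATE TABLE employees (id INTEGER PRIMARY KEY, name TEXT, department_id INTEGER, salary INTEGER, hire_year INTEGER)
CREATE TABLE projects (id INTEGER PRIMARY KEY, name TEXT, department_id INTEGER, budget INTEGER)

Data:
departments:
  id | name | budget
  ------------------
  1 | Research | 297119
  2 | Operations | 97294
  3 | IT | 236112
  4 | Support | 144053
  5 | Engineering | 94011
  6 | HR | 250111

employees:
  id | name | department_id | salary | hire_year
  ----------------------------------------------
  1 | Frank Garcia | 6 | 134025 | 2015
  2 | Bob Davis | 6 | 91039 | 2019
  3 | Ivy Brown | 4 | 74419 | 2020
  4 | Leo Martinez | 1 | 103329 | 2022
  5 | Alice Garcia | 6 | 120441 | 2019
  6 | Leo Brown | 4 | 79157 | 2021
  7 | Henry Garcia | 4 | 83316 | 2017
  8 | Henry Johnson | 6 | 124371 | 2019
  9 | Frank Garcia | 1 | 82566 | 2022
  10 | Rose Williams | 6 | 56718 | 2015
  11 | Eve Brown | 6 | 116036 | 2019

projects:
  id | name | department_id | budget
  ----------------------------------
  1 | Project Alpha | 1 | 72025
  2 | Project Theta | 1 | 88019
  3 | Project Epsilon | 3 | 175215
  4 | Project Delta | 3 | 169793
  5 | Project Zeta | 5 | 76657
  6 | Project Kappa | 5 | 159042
SELECT hire_year, MAX(salary) AS max_salary FROM employees GROUP BY hire_year HAVING MAX(salary) < 120077

Execution result:
hire_year | max_salary
2017 | 83316
2020 | 74419
2021 | 79157
2022 | 103329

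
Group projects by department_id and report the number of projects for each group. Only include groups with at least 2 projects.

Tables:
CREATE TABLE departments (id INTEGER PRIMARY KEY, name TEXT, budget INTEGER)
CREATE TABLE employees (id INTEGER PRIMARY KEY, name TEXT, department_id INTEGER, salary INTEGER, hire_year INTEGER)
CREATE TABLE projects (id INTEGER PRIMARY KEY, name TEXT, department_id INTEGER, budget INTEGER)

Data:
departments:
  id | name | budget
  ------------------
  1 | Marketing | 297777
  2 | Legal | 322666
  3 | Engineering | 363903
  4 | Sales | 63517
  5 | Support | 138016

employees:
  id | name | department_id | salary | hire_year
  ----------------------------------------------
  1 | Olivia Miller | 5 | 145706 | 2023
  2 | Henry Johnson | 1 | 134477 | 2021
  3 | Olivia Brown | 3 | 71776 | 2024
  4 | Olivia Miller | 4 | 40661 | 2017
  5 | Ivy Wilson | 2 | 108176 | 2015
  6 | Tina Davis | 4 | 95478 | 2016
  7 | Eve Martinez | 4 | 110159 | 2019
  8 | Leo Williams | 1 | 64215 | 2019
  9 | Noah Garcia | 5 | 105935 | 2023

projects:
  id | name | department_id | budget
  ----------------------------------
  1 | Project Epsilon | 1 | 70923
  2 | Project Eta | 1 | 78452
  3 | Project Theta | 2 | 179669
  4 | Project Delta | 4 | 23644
SELECT department_id, COUNT(*) AS n FROM projects GROUP BY department_id HAVING COUNT(*) >= 2

Execution result:
department_id | n
1 | 2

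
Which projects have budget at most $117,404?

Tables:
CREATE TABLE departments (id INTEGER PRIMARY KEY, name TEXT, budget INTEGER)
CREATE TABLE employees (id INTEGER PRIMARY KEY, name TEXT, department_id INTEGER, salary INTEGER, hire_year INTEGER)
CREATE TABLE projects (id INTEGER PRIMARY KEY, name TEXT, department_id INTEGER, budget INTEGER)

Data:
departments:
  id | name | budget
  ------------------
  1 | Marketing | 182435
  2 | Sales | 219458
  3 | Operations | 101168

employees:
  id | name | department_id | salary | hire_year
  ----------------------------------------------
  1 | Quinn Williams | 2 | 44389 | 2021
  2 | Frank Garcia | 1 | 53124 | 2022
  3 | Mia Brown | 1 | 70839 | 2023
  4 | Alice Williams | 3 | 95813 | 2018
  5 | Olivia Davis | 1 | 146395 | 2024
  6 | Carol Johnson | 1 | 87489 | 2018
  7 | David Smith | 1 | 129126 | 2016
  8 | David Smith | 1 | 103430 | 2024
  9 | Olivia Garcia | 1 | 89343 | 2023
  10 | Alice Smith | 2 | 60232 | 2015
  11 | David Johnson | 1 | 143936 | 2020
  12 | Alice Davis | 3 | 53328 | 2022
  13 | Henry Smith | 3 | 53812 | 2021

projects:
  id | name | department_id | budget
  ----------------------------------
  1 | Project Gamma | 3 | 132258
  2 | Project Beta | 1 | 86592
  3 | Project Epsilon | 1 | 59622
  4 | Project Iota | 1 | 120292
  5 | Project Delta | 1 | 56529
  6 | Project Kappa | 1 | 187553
SELECT name, budget FROM projects WHERE budget <= 117404

Execution result:
name | budget
Project Beta | 86592
Project Epsilon | 59622
Project Delta | 56529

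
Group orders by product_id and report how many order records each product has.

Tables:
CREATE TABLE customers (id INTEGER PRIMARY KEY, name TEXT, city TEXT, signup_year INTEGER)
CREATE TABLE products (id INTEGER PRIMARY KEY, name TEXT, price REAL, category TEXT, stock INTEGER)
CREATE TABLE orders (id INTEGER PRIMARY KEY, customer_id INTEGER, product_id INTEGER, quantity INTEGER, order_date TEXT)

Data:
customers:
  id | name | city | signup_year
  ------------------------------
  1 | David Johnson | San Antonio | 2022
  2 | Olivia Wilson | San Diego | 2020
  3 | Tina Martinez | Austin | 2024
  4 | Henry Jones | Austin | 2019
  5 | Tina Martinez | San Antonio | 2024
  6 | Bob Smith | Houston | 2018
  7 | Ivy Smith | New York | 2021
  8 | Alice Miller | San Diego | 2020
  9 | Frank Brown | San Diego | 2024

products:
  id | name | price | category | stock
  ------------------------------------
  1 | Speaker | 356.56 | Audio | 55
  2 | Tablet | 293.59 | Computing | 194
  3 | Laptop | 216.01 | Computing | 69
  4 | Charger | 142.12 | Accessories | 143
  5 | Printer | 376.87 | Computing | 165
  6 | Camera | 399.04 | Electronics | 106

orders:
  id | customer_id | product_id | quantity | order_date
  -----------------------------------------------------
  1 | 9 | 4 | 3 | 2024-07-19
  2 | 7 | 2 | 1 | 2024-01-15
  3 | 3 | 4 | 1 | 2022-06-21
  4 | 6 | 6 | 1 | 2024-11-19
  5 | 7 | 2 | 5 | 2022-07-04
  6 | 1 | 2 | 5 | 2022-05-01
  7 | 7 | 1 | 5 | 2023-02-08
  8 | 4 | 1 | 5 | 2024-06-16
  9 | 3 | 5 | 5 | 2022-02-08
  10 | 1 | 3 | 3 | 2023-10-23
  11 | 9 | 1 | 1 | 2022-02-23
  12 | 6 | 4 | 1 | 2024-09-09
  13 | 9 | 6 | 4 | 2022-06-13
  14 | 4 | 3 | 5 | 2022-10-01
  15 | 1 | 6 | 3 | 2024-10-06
SELECT product_id, COUNT(*) AS order_count FROM orders GROUP BY product_id

Execution result:
product_id | order_count
1 | 3
2 | 3
3 | 2
4 | 3
5 | 1
6 | 3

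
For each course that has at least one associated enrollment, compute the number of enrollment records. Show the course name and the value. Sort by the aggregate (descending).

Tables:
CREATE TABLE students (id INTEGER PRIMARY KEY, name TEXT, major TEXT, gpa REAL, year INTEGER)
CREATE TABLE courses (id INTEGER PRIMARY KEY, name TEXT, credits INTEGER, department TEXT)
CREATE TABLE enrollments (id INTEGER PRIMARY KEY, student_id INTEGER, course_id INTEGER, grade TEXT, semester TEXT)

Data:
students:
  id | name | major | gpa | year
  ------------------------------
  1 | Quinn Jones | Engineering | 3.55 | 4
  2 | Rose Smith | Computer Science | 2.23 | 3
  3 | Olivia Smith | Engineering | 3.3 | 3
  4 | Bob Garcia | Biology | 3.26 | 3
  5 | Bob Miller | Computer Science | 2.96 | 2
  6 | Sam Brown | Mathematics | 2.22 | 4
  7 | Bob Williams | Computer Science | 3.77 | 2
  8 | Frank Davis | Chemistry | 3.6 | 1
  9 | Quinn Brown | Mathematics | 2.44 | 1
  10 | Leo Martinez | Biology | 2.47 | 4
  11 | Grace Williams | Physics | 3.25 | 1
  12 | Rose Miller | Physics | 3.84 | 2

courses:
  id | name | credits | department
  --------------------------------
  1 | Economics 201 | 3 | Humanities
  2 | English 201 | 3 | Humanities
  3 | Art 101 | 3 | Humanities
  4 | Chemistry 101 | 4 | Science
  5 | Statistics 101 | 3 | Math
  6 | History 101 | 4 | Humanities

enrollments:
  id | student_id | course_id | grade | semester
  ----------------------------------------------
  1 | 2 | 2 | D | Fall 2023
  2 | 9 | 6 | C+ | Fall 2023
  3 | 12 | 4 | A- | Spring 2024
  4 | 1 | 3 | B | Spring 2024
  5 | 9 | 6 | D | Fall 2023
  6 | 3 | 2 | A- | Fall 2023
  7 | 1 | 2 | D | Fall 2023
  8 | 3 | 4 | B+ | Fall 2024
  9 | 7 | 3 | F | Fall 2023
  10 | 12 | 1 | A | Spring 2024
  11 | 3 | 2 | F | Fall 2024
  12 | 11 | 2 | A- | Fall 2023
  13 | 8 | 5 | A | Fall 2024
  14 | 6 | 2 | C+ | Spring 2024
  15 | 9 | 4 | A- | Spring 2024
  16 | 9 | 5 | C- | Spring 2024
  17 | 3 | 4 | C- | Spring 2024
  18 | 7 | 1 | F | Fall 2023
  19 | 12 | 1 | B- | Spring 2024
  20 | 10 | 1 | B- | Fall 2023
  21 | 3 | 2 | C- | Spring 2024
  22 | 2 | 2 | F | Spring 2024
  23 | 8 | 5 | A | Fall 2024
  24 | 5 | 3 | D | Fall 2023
SELECT p.name, COUNT(*) AS n FROM enrollments c JOIN courses p ON c.course_id = p.id GROUP BY p.id, p.name ORDER BY n DESC

Execution result:
name | n
English 201 | 8
Economics 201 | 4
Chemistry 101 | 4
Art 101 | 3
Statistics 101 | 3
History 101 | 2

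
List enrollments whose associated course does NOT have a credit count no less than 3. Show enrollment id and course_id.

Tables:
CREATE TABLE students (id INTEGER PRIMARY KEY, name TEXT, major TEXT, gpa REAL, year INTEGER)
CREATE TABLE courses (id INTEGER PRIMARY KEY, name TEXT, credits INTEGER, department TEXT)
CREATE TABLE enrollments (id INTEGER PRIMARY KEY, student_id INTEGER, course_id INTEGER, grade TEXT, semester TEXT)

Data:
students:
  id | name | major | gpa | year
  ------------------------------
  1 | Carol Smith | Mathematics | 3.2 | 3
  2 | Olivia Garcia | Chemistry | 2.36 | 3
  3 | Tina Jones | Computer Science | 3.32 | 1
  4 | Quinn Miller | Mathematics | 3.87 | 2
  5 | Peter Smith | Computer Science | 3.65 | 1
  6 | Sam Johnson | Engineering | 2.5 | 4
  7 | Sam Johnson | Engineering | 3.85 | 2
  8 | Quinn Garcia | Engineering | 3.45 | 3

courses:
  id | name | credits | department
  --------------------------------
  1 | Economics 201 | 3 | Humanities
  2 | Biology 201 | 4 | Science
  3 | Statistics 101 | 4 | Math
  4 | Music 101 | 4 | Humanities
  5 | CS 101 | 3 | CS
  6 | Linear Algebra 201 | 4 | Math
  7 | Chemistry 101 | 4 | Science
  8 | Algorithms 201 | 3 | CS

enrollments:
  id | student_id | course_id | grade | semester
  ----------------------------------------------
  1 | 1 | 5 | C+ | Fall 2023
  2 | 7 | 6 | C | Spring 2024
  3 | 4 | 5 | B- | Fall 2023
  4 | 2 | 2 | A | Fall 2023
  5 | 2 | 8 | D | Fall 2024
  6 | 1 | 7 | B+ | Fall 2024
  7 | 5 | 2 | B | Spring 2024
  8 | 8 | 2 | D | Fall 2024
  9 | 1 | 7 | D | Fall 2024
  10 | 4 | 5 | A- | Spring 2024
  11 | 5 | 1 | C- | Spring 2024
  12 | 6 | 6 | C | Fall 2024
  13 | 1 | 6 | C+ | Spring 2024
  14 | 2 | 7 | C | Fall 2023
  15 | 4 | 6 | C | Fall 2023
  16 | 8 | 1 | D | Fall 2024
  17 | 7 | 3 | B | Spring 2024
SELECT id, course_id FROM enrollments WHERE course_id NOT IN (SELECT id FROM courses WHERE credits >= 3)

Execution result:
(no rows)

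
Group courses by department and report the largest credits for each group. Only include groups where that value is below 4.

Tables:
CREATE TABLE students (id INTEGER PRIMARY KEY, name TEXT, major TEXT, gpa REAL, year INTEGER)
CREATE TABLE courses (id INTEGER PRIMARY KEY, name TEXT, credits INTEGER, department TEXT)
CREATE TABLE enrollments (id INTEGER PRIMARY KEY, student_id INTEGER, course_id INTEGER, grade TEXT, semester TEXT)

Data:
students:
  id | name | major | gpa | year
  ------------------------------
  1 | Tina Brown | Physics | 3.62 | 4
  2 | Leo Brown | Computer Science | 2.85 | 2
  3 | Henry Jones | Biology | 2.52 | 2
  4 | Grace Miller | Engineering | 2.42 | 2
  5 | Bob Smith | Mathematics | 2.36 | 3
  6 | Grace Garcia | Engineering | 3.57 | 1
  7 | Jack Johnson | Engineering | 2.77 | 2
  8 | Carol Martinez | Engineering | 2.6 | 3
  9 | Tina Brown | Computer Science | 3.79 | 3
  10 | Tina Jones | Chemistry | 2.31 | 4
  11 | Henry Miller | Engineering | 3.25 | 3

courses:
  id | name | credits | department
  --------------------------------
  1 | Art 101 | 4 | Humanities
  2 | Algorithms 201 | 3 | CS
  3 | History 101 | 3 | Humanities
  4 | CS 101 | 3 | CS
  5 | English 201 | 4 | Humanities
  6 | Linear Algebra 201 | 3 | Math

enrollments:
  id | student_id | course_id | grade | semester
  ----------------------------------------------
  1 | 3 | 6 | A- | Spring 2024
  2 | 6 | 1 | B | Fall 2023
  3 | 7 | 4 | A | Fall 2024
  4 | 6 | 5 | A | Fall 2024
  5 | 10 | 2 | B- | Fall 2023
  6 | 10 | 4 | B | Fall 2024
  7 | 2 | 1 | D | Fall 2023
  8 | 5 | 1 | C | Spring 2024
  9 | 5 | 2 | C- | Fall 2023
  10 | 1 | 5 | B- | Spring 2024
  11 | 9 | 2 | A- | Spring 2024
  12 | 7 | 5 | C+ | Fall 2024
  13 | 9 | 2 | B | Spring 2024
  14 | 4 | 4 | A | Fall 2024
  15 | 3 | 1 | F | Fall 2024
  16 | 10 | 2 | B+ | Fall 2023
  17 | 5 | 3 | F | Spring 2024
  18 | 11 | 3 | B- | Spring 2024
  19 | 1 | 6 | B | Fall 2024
SELECT department, MAX(credits) AS max_credits FROM courses GROUP BY department HAVING MAX(credits) < 4

Execution result:
department | max_credits
CS | 3
Math | 3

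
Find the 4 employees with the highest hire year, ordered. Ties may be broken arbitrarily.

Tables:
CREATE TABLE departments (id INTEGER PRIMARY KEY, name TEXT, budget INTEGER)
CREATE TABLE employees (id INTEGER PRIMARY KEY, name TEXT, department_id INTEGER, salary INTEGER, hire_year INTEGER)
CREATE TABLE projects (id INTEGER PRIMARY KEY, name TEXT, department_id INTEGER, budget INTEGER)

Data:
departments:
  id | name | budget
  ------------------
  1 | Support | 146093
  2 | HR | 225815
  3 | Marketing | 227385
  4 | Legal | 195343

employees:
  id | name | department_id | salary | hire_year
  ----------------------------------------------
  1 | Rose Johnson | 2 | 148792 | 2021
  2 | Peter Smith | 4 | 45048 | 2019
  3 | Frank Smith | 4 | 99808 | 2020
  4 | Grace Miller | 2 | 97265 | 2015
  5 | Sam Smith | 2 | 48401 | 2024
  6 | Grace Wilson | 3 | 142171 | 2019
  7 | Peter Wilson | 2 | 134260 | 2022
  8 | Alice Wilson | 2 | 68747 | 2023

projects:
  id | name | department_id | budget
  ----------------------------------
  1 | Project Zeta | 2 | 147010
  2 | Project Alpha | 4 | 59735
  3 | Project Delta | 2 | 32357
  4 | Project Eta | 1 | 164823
SELECT name, hire_year FROM employees ORDER BY hire_year DESC LIMIT 4

Execution result:
name | hire_year
Sam Smith | 2024
Alice Wilson | 2023
Peter Wilson | 2022
Rose Johnson | 2021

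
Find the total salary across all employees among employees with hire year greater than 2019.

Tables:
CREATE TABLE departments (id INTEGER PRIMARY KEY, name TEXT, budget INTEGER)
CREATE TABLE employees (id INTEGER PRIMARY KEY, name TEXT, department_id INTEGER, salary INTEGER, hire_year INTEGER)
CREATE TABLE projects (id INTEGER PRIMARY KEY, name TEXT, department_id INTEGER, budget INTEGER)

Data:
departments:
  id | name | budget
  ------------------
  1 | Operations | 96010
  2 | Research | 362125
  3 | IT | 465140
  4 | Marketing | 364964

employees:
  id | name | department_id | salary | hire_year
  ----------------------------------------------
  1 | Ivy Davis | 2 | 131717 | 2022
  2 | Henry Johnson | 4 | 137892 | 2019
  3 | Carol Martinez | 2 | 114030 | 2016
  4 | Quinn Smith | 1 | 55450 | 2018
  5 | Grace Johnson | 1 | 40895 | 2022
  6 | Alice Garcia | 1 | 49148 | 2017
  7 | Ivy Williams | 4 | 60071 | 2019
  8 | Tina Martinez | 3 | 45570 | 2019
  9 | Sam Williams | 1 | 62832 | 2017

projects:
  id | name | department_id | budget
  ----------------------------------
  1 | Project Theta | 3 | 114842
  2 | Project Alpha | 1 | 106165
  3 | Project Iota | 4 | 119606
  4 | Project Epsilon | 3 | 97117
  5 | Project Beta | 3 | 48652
SELECT SUM(salary) FROM employees WHERE hire_year > 2019

Execution result:
172612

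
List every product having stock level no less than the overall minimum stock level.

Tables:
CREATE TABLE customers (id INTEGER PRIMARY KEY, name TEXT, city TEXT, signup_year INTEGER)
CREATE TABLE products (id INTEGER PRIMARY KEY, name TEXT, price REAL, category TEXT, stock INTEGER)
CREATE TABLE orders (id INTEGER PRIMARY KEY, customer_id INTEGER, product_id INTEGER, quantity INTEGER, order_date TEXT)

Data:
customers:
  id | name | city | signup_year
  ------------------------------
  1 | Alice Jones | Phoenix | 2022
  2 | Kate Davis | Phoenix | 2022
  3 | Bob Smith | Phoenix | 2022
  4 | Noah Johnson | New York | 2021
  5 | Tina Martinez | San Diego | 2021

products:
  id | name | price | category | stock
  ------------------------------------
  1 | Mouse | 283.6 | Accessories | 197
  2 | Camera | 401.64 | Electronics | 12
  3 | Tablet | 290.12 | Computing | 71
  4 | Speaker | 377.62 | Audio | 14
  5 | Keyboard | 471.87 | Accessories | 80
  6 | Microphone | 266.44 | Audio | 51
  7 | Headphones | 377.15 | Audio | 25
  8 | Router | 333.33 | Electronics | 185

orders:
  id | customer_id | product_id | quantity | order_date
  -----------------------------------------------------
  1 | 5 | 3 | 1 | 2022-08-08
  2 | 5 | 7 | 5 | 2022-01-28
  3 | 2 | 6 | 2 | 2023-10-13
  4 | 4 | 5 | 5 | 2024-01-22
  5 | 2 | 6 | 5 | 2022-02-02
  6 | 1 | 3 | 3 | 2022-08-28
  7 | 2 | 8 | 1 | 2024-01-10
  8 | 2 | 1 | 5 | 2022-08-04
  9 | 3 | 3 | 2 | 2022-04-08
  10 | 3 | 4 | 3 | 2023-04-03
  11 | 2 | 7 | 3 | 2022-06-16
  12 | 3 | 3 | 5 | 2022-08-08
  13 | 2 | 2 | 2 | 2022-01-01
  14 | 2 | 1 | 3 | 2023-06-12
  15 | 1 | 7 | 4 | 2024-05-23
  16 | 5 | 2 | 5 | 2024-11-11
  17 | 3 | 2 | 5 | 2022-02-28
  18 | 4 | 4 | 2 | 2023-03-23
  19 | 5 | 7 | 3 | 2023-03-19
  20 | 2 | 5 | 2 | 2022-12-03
SELECT name, stock FROM products WHERE stock >= (SELECT MIN(stock) FROM products)

Execution result:
name | stock
Mouse | 197
Camera | 12
Tablet | 71
Speaker | 14
Keyboard | 80
Microphone | 51
Headphones | 25
Router | 185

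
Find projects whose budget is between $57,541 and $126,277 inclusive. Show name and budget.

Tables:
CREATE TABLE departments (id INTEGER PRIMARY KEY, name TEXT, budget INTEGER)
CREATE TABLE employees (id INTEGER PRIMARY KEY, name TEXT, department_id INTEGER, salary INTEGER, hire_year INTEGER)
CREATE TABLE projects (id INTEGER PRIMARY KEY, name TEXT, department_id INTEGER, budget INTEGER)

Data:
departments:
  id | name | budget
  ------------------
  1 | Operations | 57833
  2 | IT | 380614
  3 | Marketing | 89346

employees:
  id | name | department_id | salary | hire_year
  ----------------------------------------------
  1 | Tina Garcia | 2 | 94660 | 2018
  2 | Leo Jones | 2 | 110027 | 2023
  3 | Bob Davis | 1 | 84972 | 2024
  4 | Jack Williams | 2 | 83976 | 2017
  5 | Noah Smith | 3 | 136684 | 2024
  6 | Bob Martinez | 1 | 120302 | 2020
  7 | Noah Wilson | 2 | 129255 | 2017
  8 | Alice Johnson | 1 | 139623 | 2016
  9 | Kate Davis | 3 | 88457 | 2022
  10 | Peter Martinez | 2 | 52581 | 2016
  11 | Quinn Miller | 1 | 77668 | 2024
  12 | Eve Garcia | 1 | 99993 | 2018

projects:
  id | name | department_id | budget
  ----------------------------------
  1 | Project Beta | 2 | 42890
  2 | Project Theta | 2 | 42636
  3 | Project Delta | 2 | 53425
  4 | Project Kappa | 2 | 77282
SELECT name, budget FROM projects WHERE budget BETWEEN 57541 AND 126277

Execution result:
name | budget
Project Kappa | 77282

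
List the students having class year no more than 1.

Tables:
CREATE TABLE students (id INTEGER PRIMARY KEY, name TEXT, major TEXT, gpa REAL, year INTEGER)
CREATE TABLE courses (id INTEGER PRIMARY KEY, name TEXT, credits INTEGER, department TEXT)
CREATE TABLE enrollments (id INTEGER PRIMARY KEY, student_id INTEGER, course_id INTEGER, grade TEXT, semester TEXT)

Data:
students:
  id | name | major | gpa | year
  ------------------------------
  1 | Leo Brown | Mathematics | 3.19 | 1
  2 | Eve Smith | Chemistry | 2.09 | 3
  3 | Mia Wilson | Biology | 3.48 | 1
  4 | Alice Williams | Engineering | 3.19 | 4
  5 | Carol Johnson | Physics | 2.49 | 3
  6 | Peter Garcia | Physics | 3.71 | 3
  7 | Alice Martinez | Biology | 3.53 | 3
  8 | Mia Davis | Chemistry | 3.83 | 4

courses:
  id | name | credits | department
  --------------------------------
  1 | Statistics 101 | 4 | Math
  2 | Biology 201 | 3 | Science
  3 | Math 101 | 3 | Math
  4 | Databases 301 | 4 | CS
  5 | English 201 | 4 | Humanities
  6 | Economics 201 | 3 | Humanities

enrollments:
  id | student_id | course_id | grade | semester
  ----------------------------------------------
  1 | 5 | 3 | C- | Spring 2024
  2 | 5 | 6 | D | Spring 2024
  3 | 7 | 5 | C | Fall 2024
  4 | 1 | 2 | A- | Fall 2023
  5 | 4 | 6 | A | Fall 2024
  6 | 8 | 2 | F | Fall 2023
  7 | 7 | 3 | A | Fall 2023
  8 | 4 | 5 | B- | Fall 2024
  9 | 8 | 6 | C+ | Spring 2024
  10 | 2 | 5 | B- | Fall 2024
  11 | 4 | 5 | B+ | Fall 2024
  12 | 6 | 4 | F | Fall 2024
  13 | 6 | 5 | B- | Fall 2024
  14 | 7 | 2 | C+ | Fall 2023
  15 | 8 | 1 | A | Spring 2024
SELECT name, year FROM students WHERE year <= 1

Execution result:
name | year
Leo Brown | 1
Mia Wilson | 1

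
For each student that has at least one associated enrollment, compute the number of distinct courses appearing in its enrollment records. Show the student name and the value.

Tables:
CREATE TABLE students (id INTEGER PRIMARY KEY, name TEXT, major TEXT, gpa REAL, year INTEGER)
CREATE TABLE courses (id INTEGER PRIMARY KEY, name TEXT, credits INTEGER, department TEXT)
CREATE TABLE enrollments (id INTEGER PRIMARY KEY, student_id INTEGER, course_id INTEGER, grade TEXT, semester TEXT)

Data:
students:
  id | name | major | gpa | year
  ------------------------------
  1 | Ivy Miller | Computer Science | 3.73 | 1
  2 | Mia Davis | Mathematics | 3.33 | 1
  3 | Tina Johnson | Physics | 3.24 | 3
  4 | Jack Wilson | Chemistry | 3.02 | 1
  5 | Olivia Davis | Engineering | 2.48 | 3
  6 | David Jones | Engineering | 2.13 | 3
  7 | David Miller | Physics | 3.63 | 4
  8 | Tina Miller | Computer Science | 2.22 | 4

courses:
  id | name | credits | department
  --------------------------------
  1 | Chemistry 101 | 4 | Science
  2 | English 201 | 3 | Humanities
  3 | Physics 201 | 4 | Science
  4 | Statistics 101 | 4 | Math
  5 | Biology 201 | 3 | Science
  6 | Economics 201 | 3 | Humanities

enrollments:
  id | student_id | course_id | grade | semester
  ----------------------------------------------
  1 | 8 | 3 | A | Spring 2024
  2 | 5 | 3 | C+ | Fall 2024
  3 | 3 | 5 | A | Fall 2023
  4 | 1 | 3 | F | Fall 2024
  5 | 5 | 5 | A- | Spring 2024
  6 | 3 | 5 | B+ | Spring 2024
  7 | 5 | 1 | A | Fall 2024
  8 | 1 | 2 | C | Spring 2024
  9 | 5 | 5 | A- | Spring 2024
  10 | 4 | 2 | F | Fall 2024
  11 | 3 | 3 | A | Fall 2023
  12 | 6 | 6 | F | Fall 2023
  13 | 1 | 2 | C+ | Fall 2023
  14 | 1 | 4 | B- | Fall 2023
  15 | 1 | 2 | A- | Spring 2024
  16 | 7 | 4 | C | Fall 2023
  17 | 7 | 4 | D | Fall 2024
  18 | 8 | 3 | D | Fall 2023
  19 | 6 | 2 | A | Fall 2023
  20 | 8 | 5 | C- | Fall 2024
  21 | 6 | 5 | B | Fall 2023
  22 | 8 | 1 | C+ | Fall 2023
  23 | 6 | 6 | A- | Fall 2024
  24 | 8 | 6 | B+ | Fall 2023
SELECT p.name, COUNT(DISTINCT c.course_id) AS distinct_course_count FROM enrollments c JOIN students p ON c.student_id = p.id GROUP BY p.id, p.name

Execution result:
name | distinct_course_count
Ivy Miller | 3
Tina Johnson | 2
Jack Wilson | 1
Olivia Davis | 3
David Jones | 3
David Miller | 1
Tina Miller | 4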